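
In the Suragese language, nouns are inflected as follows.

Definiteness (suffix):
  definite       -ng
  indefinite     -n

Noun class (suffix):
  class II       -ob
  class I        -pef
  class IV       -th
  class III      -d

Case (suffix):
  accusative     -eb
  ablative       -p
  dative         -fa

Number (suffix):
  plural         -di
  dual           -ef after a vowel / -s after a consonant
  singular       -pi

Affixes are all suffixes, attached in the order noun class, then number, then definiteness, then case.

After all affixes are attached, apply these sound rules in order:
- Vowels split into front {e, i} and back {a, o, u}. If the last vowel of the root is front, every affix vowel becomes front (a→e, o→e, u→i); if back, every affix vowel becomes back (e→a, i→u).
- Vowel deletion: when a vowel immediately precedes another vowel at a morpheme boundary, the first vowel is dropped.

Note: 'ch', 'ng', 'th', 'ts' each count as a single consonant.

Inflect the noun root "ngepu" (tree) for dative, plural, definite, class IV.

Attach noun class class IV -th → ngeputh.
Attach number plural -di → ngeputhdi.
Attach definiteness definite -ng → ngeputhding.
Attach case dative -fa → ngeputhdingfa.
Apply vowel harmony: ngeputhdingfa → ngeputhdungfa.
Vowel deletion: no change.

ngeputhdungfa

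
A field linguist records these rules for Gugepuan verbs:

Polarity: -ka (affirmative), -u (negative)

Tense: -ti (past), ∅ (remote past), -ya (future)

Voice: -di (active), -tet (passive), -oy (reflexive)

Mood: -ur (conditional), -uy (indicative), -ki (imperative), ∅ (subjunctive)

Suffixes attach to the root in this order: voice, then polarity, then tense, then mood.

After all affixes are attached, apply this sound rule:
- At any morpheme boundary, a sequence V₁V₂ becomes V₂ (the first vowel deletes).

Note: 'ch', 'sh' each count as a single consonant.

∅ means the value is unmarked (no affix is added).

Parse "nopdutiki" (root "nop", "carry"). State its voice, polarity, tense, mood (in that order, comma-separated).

Segment: nop-di-u-ti-ki.
voice: -di → active.
polarity: -u → negative.
tense: -ti → past.
mood: -ki → imperative.

active, negative, past, imperative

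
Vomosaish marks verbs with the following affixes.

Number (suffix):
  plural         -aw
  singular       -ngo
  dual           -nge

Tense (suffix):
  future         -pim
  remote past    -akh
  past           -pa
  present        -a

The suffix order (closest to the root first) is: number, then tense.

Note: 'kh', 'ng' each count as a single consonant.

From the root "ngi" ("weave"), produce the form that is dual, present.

ngingea

Attach number dual -nge → nginge.
Attach tense present -a → ngingea.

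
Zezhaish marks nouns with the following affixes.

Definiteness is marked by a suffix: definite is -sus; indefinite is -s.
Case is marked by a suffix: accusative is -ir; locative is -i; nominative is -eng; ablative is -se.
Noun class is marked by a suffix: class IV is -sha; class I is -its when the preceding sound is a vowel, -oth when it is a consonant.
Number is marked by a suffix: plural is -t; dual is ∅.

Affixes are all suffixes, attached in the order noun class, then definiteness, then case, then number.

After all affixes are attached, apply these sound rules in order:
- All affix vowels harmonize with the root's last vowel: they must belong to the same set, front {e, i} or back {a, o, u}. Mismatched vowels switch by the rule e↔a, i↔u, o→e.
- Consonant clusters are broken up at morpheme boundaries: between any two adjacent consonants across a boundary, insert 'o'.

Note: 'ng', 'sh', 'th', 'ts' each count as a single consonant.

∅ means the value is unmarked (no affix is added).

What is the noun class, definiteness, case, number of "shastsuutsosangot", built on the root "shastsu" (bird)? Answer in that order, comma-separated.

class I, indefinite, nominative, plural

Segment: shastsu-its-s-eng-t.
noun class: -its/oth → class I.
definiteness: -s → indefinite.
case: -eng → nominative.
number: -t → plural.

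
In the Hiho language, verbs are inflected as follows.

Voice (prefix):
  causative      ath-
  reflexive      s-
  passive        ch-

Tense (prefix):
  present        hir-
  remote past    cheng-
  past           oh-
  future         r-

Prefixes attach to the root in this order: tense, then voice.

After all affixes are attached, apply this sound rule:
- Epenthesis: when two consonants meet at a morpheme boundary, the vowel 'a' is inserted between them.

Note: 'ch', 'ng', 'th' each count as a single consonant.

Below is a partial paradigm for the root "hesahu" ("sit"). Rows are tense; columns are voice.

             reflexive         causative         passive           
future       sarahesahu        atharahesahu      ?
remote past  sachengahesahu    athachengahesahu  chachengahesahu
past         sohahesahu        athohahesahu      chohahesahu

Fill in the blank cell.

charahesahu

Attach tense future r- → rhesahu.
Attach voice passive ch- → chrhesahu.
Apply epenthesis: chrhesahu → charahesahu.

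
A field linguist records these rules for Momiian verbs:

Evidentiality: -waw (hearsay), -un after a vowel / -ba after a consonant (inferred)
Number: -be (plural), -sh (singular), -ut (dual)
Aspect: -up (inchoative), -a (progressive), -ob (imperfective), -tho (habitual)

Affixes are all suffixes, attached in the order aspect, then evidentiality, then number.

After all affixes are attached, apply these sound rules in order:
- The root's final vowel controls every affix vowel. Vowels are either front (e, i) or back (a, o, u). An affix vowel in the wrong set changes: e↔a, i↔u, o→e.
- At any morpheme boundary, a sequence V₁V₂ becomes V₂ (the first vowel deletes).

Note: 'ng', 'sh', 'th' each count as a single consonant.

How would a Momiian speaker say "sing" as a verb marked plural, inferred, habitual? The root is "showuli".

Attach aspect habitual -tho → showulitho.
Attach evidentiality inferred -un (after vowel 'o') → showulithoun.
Attach number plural -be → showulithounbe.
Apply vowel harmony: showulithounbe → showulitheinbe.
Apply vowel deletion: showulitheinbe → showulithinbe.

showulithinbe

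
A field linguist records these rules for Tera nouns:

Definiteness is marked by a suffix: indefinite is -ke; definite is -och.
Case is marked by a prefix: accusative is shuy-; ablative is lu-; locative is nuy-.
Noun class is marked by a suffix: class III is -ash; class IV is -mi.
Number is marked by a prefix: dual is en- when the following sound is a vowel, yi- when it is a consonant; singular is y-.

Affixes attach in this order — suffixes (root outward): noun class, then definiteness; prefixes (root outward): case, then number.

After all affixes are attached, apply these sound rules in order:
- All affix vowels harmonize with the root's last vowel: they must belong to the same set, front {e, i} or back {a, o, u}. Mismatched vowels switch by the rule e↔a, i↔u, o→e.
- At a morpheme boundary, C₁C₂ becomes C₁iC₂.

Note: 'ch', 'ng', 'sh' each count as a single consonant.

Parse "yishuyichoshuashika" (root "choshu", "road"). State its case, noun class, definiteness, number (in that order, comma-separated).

accusative, class III, indefinite, singular

Segment: y-shuy-choshu-ash-ke.
case: shuy- → accusative.
noun class: -ash → class III.
definiteness: -ke → indefinite.
number: y- → singular.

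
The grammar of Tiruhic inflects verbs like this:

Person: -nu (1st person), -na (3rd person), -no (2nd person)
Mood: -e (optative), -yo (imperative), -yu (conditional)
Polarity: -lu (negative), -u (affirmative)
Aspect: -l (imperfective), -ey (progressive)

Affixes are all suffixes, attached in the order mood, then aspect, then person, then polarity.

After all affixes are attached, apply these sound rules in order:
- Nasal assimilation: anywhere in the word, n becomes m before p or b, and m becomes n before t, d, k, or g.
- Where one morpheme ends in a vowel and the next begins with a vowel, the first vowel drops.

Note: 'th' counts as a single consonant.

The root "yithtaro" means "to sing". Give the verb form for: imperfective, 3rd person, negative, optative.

Attach mood optative -e → yithtaroe.
Attach aspect imperfective -l → yithtaroel.
Attach person 3rd person -na → yithtaroelna.
Attach polarity negative -lu → yithtaroelnalu.
Nasal assimilation: no change.
Apply vowel deletion: yithtaroelnalu → yithtarelnalu.

yithtarelnalu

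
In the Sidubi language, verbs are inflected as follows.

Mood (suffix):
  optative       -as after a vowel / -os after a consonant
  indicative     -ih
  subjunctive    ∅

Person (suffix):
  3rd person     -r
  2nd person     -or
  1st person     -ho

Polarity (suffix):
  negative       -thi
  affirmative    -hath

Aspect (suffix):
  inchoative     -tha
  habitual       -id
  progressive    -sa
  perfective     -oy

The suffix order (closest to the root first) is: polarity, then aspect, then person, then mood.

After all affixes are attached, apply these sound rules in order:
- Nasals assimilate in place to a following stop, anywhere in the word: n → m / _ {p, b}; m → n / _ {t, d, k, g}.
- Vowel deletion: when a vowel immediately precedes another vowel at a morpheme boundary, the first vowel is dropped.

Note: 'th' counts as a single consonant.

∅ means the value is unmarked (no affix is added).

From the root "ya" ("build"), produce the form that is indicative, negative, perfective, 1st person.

yathoyhih

Attach polarity negative -thi → yathi.
Attach aspect perfective -oy → yathioy.
Attach person 1st person -ho → yathioyho.
Attach mood indicative -ih → yathioyhoih.
Nasal assimilation: no change.
Apply vowel deletion: yathioyhoih → yathoyhih.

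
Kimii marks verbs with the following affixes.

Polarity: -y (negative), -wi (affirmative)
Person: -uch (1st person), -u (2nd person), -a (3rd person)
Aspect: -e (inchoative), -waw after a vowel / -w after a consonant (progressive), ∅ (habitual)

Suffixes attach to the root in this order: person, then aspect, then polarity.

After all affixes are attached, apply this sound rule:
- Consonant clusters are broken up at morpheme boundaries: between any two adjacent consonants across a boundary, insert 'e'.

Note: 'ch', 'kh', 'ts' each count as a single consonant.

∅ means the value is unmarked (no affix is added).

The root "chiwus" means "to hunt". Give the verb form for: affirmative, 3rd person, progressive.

Attach person 3rd person -a → chiwusa.
Attach aspect progressive -waw (after vowel 'a') → chiwusawaw.
Attach polarity affirmative -wi → chiwusawawwi.
Apply epenthesis: chiwusawawwi → chiwusawawewi.

chiwusawawewi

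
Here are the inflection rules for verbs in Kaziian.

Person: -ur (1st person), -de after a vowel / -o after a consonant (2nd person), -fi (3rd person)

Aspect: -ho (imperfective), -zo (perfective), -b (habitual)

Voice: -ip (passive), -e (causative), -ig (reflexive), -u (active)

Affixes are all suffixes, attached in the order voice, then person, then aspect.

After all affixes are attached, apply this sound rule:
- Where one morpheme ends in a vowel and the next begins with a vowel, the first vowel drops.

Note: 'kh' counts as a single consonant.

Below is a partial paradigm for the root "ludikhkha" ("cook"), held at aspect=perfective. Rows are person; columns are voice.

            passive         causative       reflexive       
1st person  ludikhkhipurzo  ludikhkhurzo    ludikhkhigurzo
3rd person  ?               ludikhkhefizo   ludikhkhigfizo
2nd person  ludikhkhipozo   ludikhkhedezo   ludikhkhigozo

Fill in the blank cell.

ludikhkhipfizo

Attach voice passive -ip → ludikhkhaip.
Attach person 3rd person -fi → ludikhkhaipfi.
Attach aspect perfective -zo → ludikhkhaipfizo.
Apply vowel deletion: ludikhkhaipfizo → ludikhkhipfizo.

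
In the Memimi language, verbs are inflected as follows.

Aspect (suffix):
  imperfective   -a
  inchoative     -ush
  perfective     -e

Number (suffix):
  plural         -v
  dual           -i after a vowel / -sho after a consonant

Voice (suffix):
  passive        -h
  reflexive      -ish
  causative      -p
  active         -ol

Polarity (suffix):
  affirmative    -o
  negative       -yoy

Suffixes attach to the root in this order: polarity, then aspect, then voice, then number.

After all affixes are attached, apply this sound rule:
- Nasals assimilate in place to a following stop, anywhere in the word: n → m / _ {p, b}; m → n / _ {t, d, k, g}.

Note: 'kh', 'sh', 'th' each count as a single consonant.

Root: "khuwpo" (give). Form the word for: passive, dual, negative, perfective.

Attach polarity negative -yoy → khuwpoyoy.
Attach aspect perfective -e → khuwpoyoye.
Attach voice passive -h → khuwpoyoyeh.
Attach number dual -sho (after consonant 'h') → khuwpoyoyehsho.
Nasal assimilation: no change.

khuwpoyoyehsho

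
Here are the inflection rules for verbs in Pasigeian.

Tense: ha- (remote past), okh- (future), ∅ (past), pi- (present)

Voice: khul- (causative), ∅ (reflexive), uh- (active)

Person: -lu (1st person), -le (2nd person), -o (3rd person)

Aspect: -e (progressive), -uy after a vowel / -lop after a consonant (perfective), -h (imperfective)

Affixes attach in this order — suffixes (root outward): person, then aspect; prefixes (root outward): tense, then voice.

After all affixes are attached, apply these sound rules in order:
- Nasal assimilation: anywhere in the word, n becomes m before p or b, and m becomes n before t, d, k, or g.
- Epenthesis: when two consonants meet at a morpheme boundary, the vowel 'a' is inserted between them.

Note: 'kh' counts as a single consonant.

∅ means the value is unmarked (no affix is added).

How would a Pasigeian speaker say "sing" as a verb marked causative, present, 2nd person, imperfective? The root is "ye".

khulapiyeleh

Attach person 2nd person -le → yele.
Attach tense present pi- → piyele.
Attach voice causative khul- → khulpiyele.
Attach aspect imperfective -h → khulpiyeleh.
Nasal assimilation: no change.
Apply epenthesis: khulpiyeleh → khulapiyeleh.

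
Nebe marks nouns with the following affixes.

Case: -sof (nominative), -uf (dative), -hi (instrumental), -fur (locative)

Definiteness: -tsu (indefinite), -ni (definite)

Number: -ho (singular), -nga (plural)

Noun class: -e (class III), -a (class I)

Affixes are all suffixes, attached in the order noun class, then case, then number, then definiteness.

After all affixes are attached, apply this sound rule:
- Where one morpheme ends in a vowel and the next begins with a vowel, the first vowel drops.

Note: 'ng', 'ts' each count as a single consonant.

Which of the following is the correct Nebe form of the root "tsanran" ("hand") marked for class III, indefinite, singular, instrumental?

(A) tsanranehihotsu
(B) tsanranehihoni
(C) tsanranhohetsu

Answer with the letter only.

A

Attach noun class class III -e → tsanrane.
Attach case instrumental -hi → tsanranehi.
Attach number singular -ho → tsanranehiho.
Attach definiteness indefinite -tsu → tsanranehihotsu.
Vowel deletion: no change.
So the correct form is tsanranehihotsu, option (A).
(C) tsanranhohetsu is wrong: it has the affixes in the wrong order.
(B) tsanranehihoni is wrong: it uses definite instead of indefinite for definiteness.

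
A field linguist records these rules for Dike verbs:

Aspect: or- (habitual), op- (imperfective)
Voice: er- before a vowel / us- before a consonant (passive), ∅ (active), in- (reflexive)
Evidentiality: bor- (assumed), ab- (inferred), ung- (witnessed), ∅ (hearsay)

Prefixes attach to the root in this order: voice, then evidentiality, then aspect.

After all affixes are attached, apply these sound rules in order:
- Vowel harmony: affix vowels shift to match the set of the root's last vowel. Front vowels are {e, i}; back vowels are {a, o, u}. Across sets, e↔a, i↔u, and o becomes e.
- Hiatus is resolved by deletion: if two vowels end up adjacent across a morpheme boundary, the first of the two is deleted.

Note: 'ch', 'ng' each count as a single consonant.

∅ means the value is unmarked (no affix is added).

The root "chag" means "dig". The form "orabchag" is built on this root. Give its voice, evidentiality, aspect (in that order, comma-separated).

Segment: or-ab-chag.
voice: ∅ → active.
evidentiality: ab- → inferred.
aspect: or- → habitual.

active, inferred, habitual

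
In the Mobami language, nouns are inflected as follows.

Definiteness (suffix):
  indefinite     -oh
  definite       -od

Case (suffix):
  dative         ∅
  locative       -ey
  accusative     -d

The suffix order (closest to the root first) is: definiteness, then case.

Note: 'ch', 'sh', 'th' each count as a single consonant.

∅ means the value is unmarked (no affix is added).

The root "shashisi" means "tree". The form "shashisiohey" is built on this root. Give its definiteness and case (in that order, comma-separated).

indefinite, locative

Segment: shashisi-oh-ey.
definiteness: -oh → indefinite.
case: -ey → locative.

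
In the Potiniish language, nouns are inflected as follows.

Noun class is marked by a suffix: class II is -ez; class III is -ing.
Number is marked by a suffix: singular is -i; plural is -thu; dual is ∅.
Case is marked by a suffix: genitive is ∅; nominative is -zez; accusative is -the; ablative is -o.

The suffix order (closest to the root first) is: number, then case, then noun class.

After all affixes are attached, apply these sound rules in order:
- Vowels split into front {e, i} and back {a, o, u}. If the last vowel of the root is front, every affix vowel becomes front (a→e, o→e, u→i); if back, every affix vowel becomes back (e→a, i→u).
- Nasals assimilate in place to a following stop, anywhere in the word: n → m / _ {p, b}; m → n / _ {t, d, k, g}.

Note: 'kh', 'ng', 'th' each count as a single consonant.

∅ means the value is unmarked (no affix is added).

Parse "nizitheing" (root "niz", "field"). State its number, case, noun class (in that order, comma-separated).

Segment: niz-i-the-ing.
number: -i → singular.
case: -the → accusative.
noun class: -ing → class III.

singular, accusative, class III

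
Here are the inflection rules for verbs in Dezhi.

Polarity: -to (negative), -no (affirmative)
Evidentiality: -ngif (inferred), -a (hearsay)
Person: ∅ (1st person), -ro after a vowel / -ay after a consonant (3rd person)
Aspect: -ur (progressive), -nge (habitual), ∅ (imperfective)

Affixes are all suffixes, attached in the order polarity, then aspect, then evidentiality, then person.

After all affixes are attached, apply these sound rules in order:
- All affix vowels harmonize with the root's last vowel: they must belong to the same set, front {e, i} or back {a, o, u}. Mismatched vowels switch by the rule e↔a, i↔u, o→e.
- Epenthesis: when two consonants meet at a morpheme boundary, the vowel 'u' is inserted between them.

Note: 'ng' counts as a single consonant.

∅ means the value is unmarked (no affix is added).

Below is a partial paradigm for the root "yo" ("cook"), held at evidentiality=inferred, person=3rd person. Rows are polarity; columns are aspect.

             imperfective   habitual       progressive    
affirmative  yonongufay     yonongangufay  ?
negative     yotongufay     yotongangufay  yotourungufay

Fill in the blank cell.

yonourungufay

Attach polarity affirmative -no → yono.
Attach aspect progressive -ur → yonour.
Attach evidentiality inferred -ngif → yonourngif.
Attach person 3rd person -ay (after consonant 'f') → yonourngifay.
Apply vowel harmony: yonourngifay → yonourngufay.
Apply epenthesis: yonourngufay → yonourungufay.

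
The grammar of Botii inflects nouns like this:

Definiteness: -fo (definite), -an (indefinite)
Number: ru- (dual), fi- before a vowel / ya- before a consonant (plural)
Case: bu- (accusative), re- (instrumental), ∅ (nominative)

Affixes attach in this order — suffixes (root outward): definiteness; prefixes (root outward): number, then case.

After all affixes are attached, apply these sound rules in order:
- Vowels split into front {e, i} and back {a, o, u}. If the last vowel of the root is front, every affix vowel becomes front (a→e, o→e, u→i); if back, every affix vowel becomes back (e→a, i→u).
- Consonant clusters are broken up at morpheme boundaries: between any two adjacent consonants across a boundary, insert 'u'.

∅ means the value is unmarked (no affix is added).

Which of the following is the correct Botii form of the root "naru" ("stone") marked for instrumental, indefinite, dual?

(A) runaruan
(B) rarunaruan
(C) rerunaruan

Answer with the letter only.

Attach definiteness indefinite -an → naruan.
Attach number dual ru- → runaruan.
Attach case instrumental re- → rerunaruan.
Apply vowel harmony: rerunaruan → rarunaruan.
Epenthesis: no change.
So the correct form is rarunaruan, option (B).
(C) rerunaruan is wrong: it fails to apply the sound rule(s).
(A) runaruan is wrong: it uses nominative instead of instrumental for case.

B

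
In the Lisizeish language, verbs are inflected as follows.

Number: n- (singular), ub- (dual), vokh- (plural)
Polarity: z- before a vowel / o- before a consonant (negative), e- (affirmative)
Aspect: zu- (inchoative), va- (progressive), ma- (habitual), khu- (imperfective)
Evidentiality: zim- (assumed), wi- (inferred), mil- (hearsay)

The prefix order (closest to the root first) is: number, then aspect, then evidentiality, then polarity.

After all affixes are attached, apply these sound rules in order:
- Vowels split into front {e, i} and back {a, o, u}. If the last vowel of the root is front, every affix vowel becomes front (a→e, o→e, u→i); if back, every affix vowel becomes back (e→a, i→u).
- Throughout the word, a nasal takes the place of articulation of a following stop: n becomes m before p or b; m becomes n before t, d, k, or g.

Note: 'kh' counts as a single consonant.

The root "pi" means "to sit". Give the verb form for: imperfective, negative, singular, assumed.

Attach number singular n- → npi.
Attach aspect imperfective khu- → khunpi.
Attach evidentiality assumed zim- → zimkhunpi.
Attach polarity negative o- (before consonant 'z') → ozimkhunpi.
Apply vowel harmony: ozimkhunpi → ezimkhinpi.
Apply nasal assimilation: ezimkhinpi → ezimkhimpi.

ezimkhimpi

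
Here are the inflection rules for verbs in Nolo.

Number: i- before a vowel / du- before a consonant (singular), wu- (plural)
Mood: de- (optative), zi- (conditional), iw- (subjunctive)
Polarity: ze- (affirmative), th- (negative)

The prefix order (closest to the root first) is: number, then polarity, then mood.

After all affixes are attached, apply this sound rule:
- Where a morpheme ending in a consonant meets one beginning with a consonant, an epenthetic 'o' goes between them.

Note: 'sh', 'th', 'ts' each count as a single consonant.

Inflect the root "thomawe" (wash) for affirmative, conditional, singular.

Attach number singular du- (before consonant 'th') → duthomawe.
Attach polarity affirmative ze- → zeduthomawe.
Attach mood conditional zi- → zizeduthomawe.
Epenthesis: no change.

zizeduthomawe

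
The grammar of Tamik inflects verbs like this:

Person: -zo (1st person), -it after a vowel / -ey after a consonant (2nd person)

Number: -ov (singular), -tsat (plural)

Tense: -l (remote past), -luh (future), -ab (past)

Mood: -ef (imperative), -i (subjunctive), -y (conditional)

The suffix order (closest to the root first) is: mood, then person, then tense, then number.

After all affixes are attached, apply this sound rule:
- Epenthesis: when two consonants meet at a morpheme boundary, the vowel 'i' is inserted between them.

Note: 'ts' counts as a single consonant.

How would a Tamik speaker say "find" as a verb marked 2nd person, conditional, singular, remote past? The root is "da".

dayeyilov

Attach mood conditional -y → day.
Attach person 2nd person -ey (after consonant 'y') → dayey.
Attach tense remote past -l → dayeyl.
Attach number singular -ov → dayeylov.
Apply epenthesis: dayeylov → dayeyilov.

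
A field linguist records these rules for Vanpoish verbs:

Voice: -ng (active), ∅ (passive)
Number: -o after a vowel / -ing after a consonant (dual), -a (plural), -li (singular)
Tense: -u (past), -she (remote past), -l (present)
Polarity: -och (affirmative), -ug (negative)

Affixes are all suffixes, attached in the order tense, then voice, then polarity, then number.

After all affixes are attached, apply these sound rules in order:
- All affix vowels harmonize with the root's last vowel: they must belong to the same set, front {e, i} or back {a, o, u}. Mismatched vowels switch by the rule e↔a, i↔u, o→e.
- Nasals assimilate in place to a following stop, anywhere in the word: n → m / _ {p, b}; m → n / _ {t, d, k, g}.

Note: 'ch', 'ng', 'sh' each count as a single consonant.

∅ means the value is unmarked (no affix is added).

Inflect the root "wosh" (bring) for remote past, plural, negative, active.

woshshanguga

Attach tense remote past -she → woshshe.
Attach voice active -ng → woshsheng.
Attach polarity negative -ug → woshshengug.
Attach number plural -a → woshshenguga.
Apply vowel harmony: woshshenguga → woshshanguga.
Nasal assimilation: no change.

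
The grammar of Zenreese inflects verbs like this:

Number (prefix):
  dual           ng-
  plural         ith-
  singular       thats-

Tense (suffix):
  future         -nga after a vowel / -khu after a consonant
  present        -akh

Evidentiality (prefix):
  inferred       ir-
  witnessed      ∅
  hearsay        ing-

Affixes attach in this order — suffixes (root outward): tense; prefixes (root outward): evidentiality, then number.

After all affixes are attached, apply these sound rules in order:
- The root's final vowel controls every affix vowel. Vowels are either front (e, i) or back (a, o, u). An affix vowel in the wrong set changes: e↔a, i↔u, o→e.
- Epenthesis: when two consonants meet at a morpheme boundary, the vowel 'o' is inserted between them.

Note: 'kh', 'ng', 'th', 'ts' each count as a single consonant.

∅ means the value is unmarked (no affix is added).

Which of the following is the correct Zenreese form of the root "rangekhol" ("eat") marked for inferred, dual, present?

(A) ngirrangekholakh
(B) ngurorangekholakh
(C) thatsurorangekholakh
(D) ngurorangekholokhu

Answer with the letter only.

Attach tense present -akh → rangekholakh.
Attach evidentiality inferred ir- → irrangekholakh.
Attach number dual ng- → ngirrangekholakh.
Apply vowel harmony: ngirrangekholakh → ngurrangekholakh.
Apply epenthesis: ngurrangekholakh → ngurorangekholakh.
So the correct form is ngurorangekholakh, option (B).
(A) ngirrangekholakh is wrong: it fails to apply the sound rule(s).
(D) ngurorangekholokhu is wrong: it uses future instead of present for tense.
(C) thatsurorangekholakh is wrong: it uses singular instead of dual for number.

B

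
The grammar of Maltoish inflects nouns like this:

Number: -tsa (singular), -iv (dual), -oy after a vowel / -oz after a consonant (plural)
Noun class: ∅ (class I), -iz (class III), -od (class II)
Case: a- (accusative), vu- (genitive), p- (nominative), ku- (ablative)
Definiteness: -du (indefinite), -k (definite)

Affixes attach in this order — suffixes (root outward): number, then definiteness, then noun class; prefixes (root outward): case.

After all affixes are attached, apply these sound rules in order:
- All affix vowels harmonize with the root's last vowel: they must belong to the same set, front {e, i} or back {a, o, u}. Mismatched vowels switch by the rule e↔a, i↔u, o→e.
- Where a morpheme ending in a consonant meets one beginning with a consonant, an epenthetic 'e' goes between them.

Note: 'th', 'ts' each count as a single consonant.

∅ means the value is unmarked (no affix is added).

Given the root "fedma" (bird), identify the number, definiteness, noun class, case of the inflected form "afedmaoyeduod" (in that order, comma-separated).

Segment: a-fedma-oy-du-od.
number: -oy/oz → plural.
definiteness: -du → indefinite.
noun class: -od → class II.
case: a- → accusative.

plural, indefinite, class II, accusative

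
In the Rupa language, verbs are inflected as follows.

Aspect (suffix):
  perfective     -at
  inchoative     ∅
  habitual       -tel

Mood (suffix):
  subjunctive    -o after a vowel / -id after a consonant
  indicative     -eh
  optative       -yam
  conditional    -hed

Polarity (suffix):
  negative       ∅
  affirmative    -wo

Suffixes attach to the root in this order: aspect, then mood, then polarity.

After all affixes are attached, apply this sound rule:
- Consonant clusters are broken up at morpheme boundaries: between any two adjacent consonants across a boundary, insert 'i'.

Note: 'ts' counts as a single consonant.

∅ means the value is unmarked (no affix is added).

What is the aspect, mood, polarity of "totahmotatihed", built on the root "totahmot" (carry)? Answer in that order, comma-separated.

Segment: totahmot-at-hed.
aspect: -at → perfective.
mood: -hed → conditional.
polarity: ∅ → negative.

perfective, conditional, negative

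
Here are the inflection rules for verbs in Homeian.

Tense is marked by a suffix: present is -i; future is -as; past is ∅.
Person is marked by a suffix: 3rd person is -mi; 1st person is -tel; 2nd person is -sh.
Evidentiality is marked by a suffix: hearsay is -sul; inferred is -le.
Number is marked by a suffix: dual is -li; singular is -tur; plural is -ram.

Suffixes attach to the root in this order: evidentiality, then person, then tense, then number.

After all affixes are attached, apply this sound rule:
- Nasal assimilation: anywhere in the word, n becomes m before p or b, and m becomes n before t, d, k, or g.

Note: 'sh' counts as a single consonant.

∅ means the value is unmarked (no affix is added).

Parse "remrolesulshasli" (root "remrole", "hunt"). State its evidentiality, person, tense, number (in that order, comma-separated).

Segment: remrole-sul-sh-as-li.
evidentiality: -sul → hearsay.
person: -sh → 2nd person.
tense: -as → future.
number: -li → dual.

hearsay, 2nd person, future, dual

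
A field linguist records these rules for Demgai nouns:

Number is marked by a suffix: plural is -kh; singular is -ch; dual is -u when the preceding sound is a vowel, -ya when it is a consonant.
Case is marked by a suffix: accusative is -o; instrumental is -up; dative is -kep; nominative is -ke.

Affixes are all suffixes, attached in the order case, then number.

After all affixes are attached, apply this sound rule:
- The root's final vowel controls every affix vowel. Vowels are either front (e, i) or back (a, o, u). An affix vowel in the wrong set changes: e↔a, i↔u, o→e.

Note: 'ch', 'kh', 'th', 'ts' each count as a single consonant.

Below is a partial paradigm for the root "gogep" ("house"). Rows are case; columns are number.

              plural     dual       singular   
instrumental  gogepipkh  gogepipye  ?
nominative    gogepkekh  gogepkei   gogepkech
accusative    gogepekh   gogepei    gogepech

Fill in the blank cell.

gogepipch

Attach case instrumental -up → gogepup.
Attach number singular -ch → gogepupch.
Apply vowel harmony: gogepupch → gogepipch.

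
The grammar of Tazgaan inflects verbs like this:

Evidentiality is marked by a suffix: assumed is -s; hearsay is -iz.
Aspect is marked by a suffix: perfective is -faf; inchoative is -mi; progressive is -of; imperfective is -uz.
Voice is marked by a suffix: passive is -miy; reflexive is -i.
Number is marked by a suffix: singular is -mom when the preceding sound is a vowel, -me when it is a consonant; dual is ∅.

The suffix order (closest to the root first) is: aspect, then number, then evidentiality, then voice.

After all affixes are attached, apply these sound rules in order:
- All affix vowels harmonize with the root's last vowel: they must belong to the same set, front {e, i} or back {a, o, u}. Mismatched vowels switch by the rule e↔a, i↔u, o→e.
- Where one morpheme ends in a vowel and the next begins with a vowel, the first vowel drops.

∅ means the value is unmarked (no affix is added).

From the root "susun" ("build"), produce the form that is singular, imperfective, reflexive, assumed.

Attach aspect imperfective -uz → susunuz.
Attach number singular -me (after consonant 'z') → susunuzme.
Attach evidentiality assumed -s → susunuzmes.
Attach voice reflexive -i → susunuzmesi.
Apply vowel harmony: susunuzmesi → susunuzmasu.
Vowel deletion: no change.

susunuzmasu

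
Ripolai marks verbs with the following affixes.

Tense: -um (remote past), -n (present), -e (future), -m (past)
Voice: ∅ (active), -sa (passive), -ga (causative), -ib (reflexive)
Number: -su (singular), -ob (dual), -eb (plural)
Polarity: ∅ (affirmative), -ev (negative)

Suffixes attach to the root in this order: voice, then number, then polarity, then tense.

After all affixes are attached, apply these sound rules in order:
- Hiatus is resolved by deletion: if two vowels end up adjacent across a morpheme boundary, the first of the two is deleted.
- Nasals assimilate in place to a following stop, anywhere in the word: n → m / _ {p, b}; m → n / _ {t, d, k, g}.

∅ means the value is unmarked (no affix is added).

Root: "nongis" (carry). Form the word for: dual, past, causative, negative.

nongisgobevm

Attach voice causative -ga → nongisga.
Attach number dual -ob → nongisgaob.
Attach polarity negative -ev → nongisgaobev.
Attach tense past -m → nongisgaobevm.
Apply vowel deletion: nongisgaobevm → nongisgobevm.
Nasal assimilation: no change.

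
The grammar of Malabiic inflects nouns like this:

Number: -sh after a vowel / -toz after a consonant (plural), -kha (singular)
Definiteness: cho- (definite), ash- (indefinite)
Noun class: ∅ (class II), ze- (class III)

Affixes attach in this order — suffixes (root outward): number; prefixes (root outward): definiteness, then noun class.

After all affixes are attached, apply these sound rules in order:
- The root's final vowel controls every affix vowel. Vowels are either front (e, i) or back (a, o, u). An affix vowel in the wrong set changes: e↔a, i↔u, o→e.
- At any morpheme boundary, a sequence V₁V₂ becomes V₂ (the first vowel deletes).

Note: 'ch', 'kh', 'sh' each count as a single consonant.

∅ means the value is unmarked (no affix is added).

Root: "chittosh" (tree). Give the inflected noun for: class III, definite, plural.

Attach definiteness definite cho- → chochittosh.
Attach noun class class III ze- → zechochittosh.
Attach number plural -toz (after consonant 'sh') → zechochittoshtoz.
Apply vowel harmony: zechochittoshtoz → zachochittoshtoz.
Vowel deletion: no change.

zachochittoshtoz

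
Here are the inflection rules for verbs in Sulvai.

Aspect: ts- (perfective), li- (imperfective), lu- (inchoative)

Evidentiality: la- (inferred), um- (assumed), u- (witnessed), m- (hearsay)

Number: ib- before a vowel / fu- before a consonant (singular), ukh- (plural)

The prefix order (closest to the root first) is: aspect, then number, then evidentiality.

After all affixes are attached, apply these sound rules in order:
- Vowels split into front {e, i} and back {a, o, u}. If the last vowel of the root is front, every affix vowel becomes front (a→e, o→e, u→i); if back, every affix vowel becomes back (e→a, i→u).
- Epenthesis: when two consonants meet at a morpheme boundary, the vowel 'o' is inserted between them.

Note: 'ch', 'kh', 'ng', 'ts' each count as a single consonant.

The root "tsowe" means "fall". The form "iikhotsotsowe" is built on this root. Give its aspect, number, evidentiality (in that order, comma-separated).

perfective, plural, witnessed

Segment: u-ukh-ts-tsowe.
aspect: ts- → perfective.
number: ukh- → plural.
evidentiality: u- → witnessed.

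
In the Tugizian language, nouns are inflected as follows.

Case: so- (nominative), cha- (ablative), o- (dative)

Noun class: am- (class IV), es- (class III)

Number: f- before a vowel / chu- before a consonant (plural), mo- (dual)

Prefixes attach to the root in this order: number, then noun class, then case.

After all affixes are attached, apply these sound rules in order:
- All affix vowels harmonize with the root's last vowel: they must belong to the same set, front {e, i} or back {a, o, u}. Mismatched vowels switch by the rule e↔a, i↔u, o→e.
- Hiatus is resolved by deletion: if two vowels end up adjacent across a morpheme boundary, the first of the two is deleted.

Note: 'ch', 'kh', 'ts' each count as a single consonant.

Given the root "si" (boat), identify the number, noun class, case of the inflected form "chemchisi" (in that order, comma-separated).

Segment: cha-am-chu-si.
number: f/chu- → plural.
noun class: am- → class IV.
case: cha- → ablative.

plural, class IV, ablative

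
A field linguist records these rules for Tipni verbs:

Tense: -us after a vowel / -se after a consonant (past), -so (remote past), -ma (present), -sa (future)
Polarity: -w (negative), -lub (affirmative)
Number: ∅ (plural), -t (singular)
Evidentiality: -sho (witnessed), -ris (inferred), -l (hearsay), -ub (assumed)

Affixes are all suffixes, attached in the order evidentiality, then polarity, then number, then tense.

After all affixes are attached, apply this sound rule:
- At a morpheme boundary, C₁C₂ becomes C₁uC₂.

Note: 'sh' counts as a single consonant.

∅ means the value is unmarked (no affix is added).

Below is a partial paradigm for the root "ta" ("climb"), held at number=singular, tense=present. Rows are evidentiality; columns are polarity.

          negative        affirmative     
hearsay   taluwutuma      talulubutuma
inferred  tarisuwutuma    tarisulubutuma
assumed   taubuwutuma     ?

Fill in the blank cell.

Attach evidentiality assumed -ub → taub.
Attach polarity affirmative -lub → taublub.
Attach number singular -t → taublubt.
Attach tense present -ma → taublubtma.
Apply epenthesis: taublubtma → taubulubutuma.

taubulubutuma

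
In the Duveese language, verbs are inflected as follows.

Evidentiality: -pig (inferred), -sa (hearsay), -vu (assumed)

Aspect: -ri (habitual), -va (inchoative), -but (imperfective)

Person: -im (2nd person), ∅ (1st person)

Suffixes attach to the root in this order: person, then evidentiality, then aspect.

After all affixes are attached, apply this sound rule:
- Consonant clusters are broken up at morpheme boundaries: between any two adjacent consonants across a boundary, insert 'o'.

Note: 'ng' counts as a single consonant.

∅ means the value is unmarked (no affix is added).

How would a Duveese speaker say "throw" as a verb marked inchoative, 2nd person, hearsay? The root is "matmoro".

Attach person 2nd person -im → matmoroim.
Attach evidentiality hearsay -sa → matmoroimsa.
Attach aspect inchoative -va → matmoroimsava.
Apply epenthesis: matmoroimsava → matmoroimosava.

matmoroimosava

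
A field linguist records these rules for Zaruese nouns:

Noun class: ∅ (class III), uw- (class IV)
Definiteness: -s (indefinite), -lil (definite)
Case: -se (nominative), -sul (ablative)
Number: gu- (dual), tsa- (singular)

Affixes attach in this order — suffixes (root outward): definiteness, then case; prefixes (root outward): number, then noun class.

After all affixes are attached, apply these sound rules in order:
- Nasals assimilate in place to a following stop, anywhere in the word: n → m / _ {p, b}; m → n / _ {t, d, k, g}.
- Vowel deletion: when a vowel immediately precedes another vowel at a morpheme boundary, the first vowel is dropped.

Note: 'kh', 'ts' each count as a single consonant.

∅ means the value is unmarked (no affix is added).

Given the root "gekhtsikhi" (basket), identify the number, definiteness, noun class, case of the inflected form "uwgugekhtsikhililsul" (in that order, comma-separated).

dual, definite, class IV, ablative

Segment: uw-gu-gekhtsikhi-lil-sul.
number: gu- → dual.
definiteness: -lil → definite.
noun class: uw- → class IV.
case: -sul → ablative.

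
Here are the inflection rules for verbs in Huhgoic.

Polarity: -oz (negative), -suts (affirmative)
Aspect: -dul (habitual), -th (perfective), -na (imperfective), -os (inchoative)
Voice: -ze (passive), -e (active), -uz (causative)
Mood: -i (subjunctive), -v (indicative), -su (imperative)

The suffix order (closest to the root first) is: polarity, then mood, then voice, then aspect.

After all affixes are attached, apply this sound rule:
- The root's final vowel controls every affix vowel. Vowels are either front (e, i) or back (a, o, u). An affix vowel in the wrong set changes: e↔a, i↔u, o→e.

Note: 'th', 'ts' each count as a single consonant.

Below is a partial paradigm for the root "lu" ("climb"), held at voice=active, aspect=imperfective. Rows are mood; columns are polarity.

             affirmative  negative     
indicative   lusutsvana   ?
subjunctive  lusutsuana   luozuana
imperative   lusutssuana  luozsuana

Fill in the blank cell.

Attach polarity negative -oz → luoz.
Attach mood indicative -v → luozv.
Attach voice active -e → luozve.
Attach aspect imperfective -na → luozvena.
Apply vowel harmony: luozvena → luozvana.

luozvana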